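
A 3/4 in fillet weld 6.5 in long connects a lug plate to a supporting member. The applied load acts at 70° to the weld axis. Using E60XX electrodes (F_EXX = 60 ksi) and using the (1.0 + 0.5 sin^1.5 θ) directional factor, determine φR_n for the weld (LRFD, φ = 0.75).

φR_n ≈ 135 kip

t_e = 0.707 × 0.75 = 0.5302 in; A_we = 0.5302 × 6.5 = 3.447 in².
Directional factor: 1.0 + 0.5 sin^1.5(70°) = 1.455.
F_nw = 0.6 × 60 × 1.455 = 52.4 ksi.
φR_n = 0.75 × 52.4 × 3.447 = 135.4 kip.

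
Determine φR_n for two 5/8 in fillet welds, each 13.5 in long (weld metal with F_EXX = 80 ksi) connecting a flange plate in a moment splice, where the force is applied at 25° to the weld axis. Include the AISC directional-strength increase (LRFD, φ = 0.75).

t_e = 0.707 × 0.625 = 0.4419 in; A_we = 0.4419 × 27 = 11.93 in².
Directional factor: 1.0 + 0.5 sin^1.5(25°) = 1.137.
F_nw = 0.6 × 80 × 1.137 = 54.59 ksi.
φR_n = 0.75 × 54.59 × 11.93 = 488.5 kips.

φR_n ≈ 489 kips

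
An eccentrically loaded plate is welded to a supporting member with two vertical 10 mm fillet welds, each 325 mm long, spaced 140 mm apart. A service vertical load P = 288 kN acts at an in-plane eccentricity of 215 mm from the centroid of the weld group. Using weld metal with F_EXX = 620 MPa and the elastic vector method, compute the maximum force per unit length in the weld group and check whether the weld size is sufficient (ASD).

Total weld length L_w = 650 mm. Treat welds as unit-width lines.
Polar moment about centroid: J = 2[d³/12 + d(b/2)²] = 2[325³/12 + 325×70²] = 8906000 mm³.
Direct shear f_v = P/L_w = 288×10³ / 650 = 443.1 N/mm (vertical).
Torsion M = P·e = 288×10³ × 215 = 61920000 N·mm.
Critical point at (x, y) = (70, 162.5) from centroid. f_tx = M·y/J = 1130 N/mm; f_ty = M·x/J = 486.7 N/mm.
Resultant f_max = √[f_tx² + (f_v + f_ty)²] = √[1130² + (443.1 + 486.7)²] = 1463 N/mm.
Capacity per unit length: r_n/Ω = (1/2.0) × 0.6 × 620 × (0.707 × 10) = 1315 N/mm.
1463 > 1315 → NOT adequate.

f_max ≈ 1460 N/mm; NOT adequate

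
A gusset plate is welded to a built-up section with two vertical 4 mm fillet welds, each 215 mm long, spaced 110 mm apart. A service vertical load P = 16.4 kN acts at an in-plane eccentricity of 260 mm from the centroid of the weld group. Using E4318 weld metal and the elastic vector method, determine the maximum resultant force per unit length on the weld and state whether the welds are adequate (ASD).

E43XX → F_EXX = 430 MPa.
Total weld length L_w = 430 mm. Treat welds as unit-width lines.
Polar moment about centroid: J = 2[d³/12 + d(b/2)²] = 2[215³/12 + 215×55²] = 2957000 mm³.
Direct shear f_v = P/L_w = 16.4×10³ / 430 = 38.14 N/mm (vertical).
Torsion M = P·e = 16.4×10³ × 260 = 4264000 N·mm.
Critical point at (x, y) = (55, 107.5) from centroid. f_tx = M·y/J = 155 N/mm; f_ty = M·x/J = 79.31 N/mm.
Resultant f_max = √[f_tx² + (f_v + f_ty)²] = √[155² + (38.14 + 79.31)²] = 194.5 N/mm.
Capacity per unit length: r_n/Ω = (1/2.0) × 0.6 × 430 × (0.707 × 4) = 364.8 N/mm.
194.5 ≤ 364.8 → adequate.

f_max ≈ 194 N/mm; adequate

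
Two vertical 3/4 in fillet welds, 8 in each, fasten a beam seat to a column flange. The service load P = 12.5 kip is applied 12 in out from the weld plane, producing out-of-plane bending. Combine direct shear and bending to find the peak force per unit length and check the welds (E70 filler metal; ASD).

E70XX → F_EXX = 70 ksi.
L_w = 2 × 8 = 16 in; section modulus (unit throat) S = 2 × L²/6 = 21.33 in².
Direct shear f_v = P/L_w = 12.5/16 = 0.7812 kip/in.
Moment M = P × e = 12.5 × 12 = 150 kip·in; bending f_b = M/S = 7.031 kip/in.
f_max = √(f_v² + f_b²) = √(0.7812² + 7.031²) = 7.075 kip/in.
r_n/Ω = (1/2.0) × 0.6 × 70 × (0.707 × 0.75) = 11.14 kip/in → adequate.

f_max ≈ 7.07 kip/in; adequate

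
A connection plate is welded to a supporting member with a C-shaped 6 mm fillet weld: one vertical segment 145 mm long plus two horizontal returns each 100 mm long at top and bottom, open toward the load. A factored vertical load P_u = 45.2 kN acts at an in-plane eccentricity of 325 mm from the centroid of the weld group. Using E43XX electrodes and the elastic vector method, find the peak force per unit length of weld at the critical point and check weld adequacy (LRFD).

f_max ≈ 982 N/mm; NOT adequate

E43XX → F_EXX = 430 MPa.
Total weld length L_w = 345 mm. Treat welds as unit-width lines.
Centroid: x̄ = 2×100×50 / 345 = 28.99 mm from the vertical weld.
Polar moment about centroid: J = I_x + I_y = [145³/12 + 2×100×72.5²] + [145×28.99² + 2(100³/12 + 100×21.01²)] = 1682000 mm³.
Direct shear f_v = P/L_w = 45.2×10³ / 345 = 131 N/mm (vertical).
Torsion M = P·e = 45.2×10³ × 325 = 14690000 N·mm.
Critical point at (x, y) = (71.01, 72.5) from centroid. f_tx = M·y/J = 633.1 N/mm; f_ty = M·x/J = 620.2 N/mm.
Resultant f_max = √[f_tx² + (f_v + f_ty)²] = √[633.1² + (131 + 620.2)²] = 982.4 N/mm.
Capacity per unit length: φr_n = 0.75 × 0.6 × 430 × (0.707 × 6) = 820.8 N/mm.
982.4 > 820.8 → NOT adequate.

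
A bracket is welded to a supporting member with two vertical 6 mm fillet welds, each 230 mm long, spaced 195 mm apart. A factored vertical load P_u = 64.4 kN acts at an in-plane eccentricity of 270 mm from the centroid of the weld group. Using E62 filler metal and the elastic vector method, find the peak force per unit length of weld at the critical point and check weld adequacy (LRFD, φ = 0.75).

E62XX → F_EXX = 620 MPa.
Total weld length L_w = 460 mm. Treat welds as unit-width lines.
Polar moment about centroid: J = 2[d³/12 + d(b/2)²] = 2[230³/12 + 230×97.5²] = 6401000 mm³.
Direct shear f_v = P/L_w = 64.4×10³ / 460 = 140 N/mm (vertical).
Torsion M = P·e = 64.4×10³ × 270 = 17388000 N·mm.
Critical point at (x, y) = (97.5, 115) from centroid. f_tx = M·y/J = 312.4 N/mm; f_ty = M·x/J = 264.9 N/mm.
Resultant f_max = √[f_tx² + (f_v + f_ty)²] = √[312.4² + (140 + 264.9)²] = 511.4 N/mm.
Capacity per unit length: φr_n = 0.75 × 0.6 × 620 × (0.707 × 6) = 1184 N/mm.
511.4 ≤ 1184 → adequate.

f_max ≈ 511 N/mm; adequate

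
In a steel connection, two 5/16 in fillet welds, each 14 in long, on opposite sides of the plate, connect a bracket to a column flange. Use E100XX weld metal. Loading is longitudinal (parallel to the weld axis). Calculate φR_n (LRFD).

E100XX → F_EXX = 100 ksi.
Effective throat t_e = 0.707 × 0.3125 = 0.2209 in.
Total length L = 28 in; A_we = 0.2209 × 28 = 6.186 in².
F_nw = 0.6 F_EXX = 0.6 × 100 = 60 ksi.
φR_n = 0.75 × 60 × 6.186 = 278.4 kip.

φR_n ≈ 278 kip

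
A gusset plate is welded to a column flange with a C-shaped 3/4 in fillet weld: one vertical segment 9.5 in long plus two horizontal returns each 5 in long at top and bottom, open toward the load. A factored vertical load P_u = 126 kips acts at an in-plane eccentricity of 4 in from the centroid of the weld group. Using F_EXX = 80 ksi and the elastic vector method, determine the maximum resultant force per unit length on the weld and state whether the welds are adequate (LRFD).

Total weld length L_w = 19.5 in. Treat welds as unit-width lines.
Centroid: x̄ = 2×5×2.5 / 19.5 = 1.282 in from the vertical weld.
Polar moment about centroid: J = I_x + I_y = [9.5³/12 + 2×5×4.75²] + [9.5×1.282² + 2(5³/12 + 5×1.218²)] = 348.4 in³.
Direct shear f_v = P/L_w = 126 / 19.5 = 6.462 kip/in (vertical).
Torsion M = P·e = 126 × 4 = 504 kip·in.
Critical point at (x, y) = (3.718, 4.75) from centroid. f_tx = M·y/J = 6.872 kip/in; f_ty = M·x/J = 5.379 kip/in.
Resultant f_max = √[f_tx² + (f_v + f_ty)²] = √[6.872² + (6.462 + 5.379)²] = 13.69 kip/in.
Capacity per unit length: φr_n = 0.75 × 0.6 × 80 × (0.707 × 0.75) = 19.09 kip/in.
13.69 ≤ 19.09 → adequate.

f_max ≈ 13.7 kip/in; adequate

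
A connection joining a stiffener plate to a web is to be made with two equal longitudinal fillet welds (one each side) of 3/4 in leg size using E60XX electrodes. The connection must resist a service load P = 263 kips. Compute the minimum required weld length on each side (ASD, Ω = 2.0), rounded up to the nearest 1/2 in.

E60XX → F_EXX = 60 ksi.
Throat t_e = 0.707 × 0.75 = 0.5302 in.
r_n/Ω = (0.6 × 60 × 0.5302) / 2.0 = 9.544 kip/in.
L_req = P / (r_n/Ω) = 263 / 9.544 = 27.56 in total.
Per side: 27.56 / 2 = 13.78 in.
Round up → use L = 14 in on each side.

L = 14 in on each side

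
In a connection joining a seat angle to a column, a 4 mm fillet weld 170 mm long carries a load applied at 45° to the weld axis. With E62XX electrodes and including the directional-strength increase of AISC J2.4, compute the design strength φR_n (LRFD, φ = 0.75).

φR_n ≈ 174 kN

E62XX → F_EXX = 620 MPa.
t_e = 0.707 × 4 = 2.828 mm; A_we = 2.828 × 170 = 480.8 mm².
Directional factor: 1.0 + 0.5 sin^1.5(45°) = 1.297.
F_nw = 0.6 × 620 × 1.297 = 482.6 MPa.
φR_n = 0.75 × 482.6 × 480.8 × 10⁻³ = 174 kN.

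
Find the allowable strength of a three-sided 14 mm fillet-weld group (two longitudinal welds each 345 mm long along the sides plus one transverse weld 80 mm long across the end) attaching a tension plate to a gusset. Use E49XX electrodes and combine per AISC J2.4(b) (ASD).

E49XX → F_EXX = 490 MPa.
t_e = 0.707 × 14 = 9.898 mm.
R_nwl = 0.6 × 490 × 9.898 × 690 × 10⁻³ = 2008 kN (longitudinal, 2 welds).
R_nwt = 0.6 × 490 × 9.898 × 80 × 10⁻³ = 232.8 kN (transverse, base value).
(i) R_nwl + R_nwt = 2241 kN; (ii) 0.85 R_nwl + 1.5 R_nwt = 2056 kN.
R_n = max = 2241 kN [governs: (i)]; R_n/Ω = 1120 kN.

R_n/Ω ≈ 1120 kN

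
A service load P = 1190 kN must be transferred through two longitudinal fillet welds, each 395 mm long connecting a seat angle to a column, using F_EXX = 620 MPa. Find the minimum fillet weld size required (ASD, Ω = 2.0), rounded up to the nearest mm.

Total weld length L = 790 mm.
Required throat t_e = P × Ω / (0.6 F_EXX × L) = 1190 × 2.0 / (0.6 × 620 × 790 × 10⁻³) = 8.099 mm.
Required leg w = t_e / 0.707 = 11.45 mm → use 12 mm.

w = 12 mm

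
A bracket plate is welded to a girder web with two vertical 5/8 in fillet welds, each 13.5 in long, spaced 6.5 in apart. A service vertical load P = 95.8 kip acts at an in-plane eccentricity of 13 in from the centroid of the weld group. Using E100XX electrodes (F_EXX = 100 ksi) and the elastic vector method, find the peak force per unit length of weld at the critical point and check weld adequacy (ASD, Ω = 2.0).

Total weld length L_w = 27 in. Treat welds as unit-width lines.
Polar moment about centroid: J = 2[d³/12 + d(b/2)²] = 2[13.5³/12 + 13.5×3.25²] = 695.2 in³.
Direct shear f_v = P/L_w = 95.8 / 27 = 3.548 kip/in (vertical).
Torsion M = P·e = 95.8 × 13 = 1245.4 kip·in.
Critical point at (x, y) = (3.25, 6.75) from centroid. f_tx = M·y/J = 12.09 kip/in; f_ty = M·x/J = 5.822 kip/in.
Resultant f_max = √[f_tx² + (f_v + f_ty)²] = √[12.09² + (3.548 + 5.822)²] = 15.3 kip/in.
Capacity per unit length: r_n/Ω = (1/2.0) × 0.6 × 100 × (0.707 × 0.625) = 13.26 kip/in.
15.3 > 13.26 → NOT adequate.

f_max ≈ 15.3 kip/in; NOT adequate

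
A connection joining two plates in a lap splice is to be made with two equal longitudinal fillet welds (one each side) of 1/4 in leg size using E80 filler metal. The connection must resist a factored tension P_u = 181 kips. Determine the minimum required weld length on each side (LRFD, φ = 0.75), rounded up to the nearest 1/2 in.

E80XX → F_EXX = 80 ksi.
Throat t_e = 0.707 × 0.25 = 0.1767 in.
φr_n = 0.75 × 0.6 × 80 × 0.1767 = 6.363 kips/in.
L_req = P_u / φr_n = 181 / 6.363 = 28.45 in total.
Per side: 28.45 / 2 = 14.22 in.
Round up → use L = 14.5 in on each side.

L = 14.5 in on each side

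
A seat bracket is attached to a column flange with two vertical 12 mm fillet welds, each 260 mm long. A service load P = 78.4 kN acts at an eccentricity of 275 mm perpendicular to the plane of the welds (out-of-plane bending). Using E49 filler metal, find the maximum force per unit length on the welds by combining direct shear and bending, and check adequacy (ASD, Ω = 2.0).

E49XX → F_EXX = 490 MPa.
L_w = 2 × 260 = 520 mm; section modulus (unit throat) S = 2 × L²/6 = 22530 mm².
Direct shear f_v = P/L_w = 78.4×10³/520 = 150.8 N/mm.
Moment M = P × e = 78.4×10³ × 275 = 21560000 N·mm; bending f_b = M/S = 956.8 N/mm.
f_max = √(f_v² + f_b²) = √(150.8² + 956.8²) = 968.6 N/mm.
r_n/Ω = (1/2.0) × 0.6 × 490 × (0.707 × 12) = 1247 N/mm → adequate.

f_max ≈ 969 N/mm; adequate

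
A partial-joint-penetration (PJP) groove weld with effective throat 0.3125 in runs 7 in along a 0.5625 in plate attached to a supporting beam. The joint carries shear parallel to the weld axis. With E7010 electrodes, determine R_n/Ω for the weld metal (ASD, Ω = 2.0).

R_n/Ω ≈ 45.9 kips

E70XX → F_EXX = 70 ksi.
Effective throat (given) t_e = 0.3125 in.
A_we = 0.3125 × 7 = 2.188 in².
F_nw = 0.6 F_EXX = 42 ksi.
R_n/Ω = (42 × 2.188) / 2.0 = 45.94 kips.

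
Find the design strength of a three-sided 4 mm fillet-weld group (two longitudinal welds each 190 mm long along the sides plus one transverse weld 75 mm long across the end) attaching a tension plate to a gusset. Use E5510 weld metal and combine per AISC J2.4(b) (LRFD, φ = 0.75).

E55XX → F_EXX = 550 MPa.
t_e = 0.707 × 4 = 2.828 mm.
R_nwl = 0.6 × 550 × 2.828 × 380 × 10⁻³ = 354.6 kN (longitudinal, 2 welds).
R_nwt = 0.6 × 550 × 2.828 × 75 × 10⁻³ = 69.99 kN (transverse, base value).
(i) R_nwl + R_nwt = 424.6 kN; (ii) 0.85 R_nwl + 1.5 R_nwt = 406.4 kN.
R_n = max = 424.6 kN [governs: (i)]; φR_n = 318.5 kN.

φR_n ≈ 318 kN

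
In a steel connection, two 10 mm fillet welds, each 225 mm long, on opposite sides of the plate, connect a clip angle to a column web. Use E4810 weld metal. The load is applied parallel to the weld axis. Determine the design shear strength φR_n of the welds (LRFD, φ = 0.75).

φR_n ≈ 687 kN

E48XX → F_EXX = 480 MPa.
Effective throat t_e = 0.707 × 10 = 7.07 mm.
Total length L = 450 mm; A_we = 7.07 × 450 = 3181 mm².
F_nw = 0.6 F_EXX = 0.6 × 480 = 288 MPa.
φR_n = 0.75 × 288 × 3181 × 10⁻³ = 687.2 kN.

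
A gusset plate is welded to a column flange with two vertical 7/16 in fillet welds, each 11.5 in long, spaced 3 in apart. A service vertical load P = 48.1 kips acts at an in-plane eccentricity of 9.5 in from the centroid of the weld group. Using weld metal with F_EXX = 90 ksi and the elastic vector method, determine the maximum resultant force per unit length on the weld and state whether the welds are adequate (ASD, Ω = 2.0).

Total weld length L_w = 23 in. Treat welds as unit-width lines.
Polar moment about centroid: J = 2[d³/12 + d(b/2)²] = 2[11.5³/12 + 11.5×1.5²] = 305.2 in³.
Direct shear f_v = P/L_w = 48.1 / 23 = 2.091 kip/in (vertical).
Torsion M = P·e = 48.1 × 9.5 = 456.95 kip·in.
Critical point at (x, y) = (1.5, 5.75) from centroid. f_tx = M·y/J = 8.608 kip/in; f_ty = M·x/J = 2.246 kip/in.
Resultant f_max = √[f_tx² + (f_v + f_ty)²] = √[8.608² + (2.091 + 2.246)²] = 9.639 kip/in.
Capacity per unit length: r_n/Ω = (1/2.0) × 0.6 × 90 × (0.707 × 0.4375) = 8.351 kip/in.
9.639 > 8.351 → NOT adequate.

f_max ≈ 9.64 kip/in; NOT adequate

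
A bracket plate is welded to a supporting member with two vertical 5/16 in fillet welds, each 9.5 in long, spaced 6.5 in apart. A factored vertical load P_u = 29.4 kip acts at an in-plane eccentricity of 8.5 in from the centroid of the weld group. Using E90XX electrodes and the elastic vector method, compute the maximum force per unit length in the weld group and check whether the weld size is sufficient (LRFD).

E90XX → F_EXX = 90 ksi.
Total weld length L_w = 19 in. Treat welds as unit-width lines.
Polar moment about centroid: J = 2[d³/12 + d(b/2)²] = 2[9.5³/12 + 9.5×3.25²] = 343.6 in³.
Direct shear f_v = P/L_w = 29.4 / 19 = 1.547 kip/in (vertical).
Torsion M = P·e = 29.4 × 8.5 = 249.9 kip·in.
Critical point at (x, y) = (3.25, 4.75) from centroid. f_tx = M·y/J = 3.455 kip/in; f_ty = M·x/J = 2.364 kip/in.
Resultant f_max = √[f_tx² + (f_v + f_ty)²] = √[3.455² + (1.547 + 2.364)²] = 5.219 kip/in.
Capacity per unit length: φr_n = 0.75 × 0.6 × 90 × (0.707 × 0.3125) = 8.948 kip/in.
5.219 ≤ 8.948 → adequate.

f_max ≈ 5.22 kip/in; adequate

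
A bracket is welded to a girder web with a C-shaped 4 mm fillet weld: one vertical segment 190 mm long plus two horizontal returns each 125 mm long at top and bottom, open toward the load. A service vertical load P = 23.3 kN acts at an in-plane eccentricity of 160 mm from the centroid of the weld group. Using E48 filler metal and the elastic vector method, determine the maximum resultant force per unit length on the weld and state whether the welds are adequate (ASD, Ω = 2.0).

E48XX → F_EXX = 480 MPa.
Total weld length L_w = 440 mm. Treat welds as unit-width lines.
Centroid: x̄ = 2×125×62.5 / 440 = 35.51 mm from the vertical weld.
Polar moment about centroid: J = I_x + I_y = [190³/12 + 2×125×95²] + [190×35.51² + 2(125³/12 + 125×26.99²)] = 3575000 mm³.
Direct shear f_v = P/L_w = 23.3×10³ / 440 = 52.95 N/mm (vertical).
Torsion M = P·e = 23.3×10³ × 160 = 3728000 N·mm.
Critical point at (x, y) = (89.49, 95) from centroid. f_tx = M·y/J = 99.06 N/mm; f_ty = M·x/J = 93.32 N/mm.
Resultant f_max = √[f_tx² + (f_v + f_ty)²] = √[99.06² + (52.95 + 93.32)²] = 176.7 N/mm.
Capacity per unit length: r_n/Ω = (1/2.0) × 0.6 × 480 × (0.707 × 4) = 407.2 N/mm.
176.7 ≤ 407.2 → adequate.

f_max ≈ 177 N/mm; adequate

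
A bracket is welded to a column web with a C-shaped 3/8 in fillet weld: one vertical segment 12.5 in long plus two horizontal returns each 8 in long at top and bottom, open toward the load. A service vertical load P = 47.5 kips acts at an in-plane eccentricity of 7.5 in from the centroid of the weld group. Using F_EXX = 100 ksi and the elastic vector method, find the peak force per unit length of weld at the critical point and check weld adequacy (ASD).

Total weld length L_w = 28.5 in. Treat welds as unit-width lines.
Centroid: x̄ = 2×8×4 / 28.5 = 2.246 in from the vertical weld.
Polar moment about centroid: J = I_x + I_y = [12.5³/12 + 2×8×6.25²] + [12.5×2.246² + 2(8³/12 + 8×1.754²)] = 985.4 in³.
Direct shear f_v = P/L_w = 47.5 / 28.5 = 1.667 kip/in (vertical).
Torsion M = P·e = 47.5 × 7.5 = 356.25 kip·in.
Critical point at (x, y) = (5.754, 6.25) from centroid. f_tx = M·y/J = 2.26 kip/in; f_ty = M·x/J = 2.08 kip/in.
Resultant f_max = √[f_tx² + (f_v + f_ty)²] = √[2.26² + (1.667 + 2.08)²] = 4.376 kip/in.
Capacity per unit length: r_n/Ω = (1/2.0) × 0.6 × 100 × (0.707 × 0.375) = 7.954 kip/in.
4.376 ≤ 7.954 → adequate.

f_max ≈ 4.38 kip/in; adequate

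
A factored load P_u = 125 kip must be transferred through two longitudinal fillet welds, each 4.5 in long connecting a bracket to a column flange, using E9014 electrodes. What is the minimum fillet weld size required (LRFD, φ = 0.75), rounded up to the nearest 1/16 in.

w = 1/2 in

E90XX → F_EXX = 90 ksi.
Total weld length L = 9 in.
Required throat t_e = P_u / (φ × 0.6 F_EXX × L) = 125 / (0.75 × 0.6 × 90 × 9) = 0.3429 in.
Required leg w = t_e / 0.707 = 0.4851 in → use 1/2 in.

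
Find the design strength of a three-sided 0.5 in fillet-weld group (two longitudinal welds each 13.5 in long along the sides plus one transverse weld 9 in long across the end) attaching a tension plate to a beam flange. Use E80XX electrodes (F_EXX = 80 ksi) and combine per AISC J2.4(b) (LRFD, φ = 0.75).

φR_n ≈ 464 kips

t_e = 0.707 × 0.5 = 0.3535 in.
R_nwl = 0.6 × 80 × 0.3535 × 27 = 458.1 kips (longitudinal, 2 welds).
R_nwt = 0.6 × 80 × 0.3535 × 9 = 152.7 kips (transverse, base value).
(i) R_nwl + R_nwt = 610.8 kips; (ii) 0.85 R_nwl + 1.5 R_nwt = 618.5 kips.
R_n = max = 618.5 kips [governs: (ii)]; φR_n = 463.9 kips.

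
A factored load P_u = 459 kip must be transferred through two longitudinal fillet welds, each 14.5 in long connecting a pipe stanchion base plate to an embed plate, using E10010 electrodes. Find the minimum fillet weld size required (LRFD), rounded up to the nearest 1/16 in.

E100XX → F_EXX = 100 ksi.
Total weld length L = 29 in.
Required throat t_e = P_u / (φ × 0.6 F_EXX × L) = 459 / (0.75 × 0.6 × 100 × 29) = 0.3517 in.
Required leg w = t_e / 0.707 = 0.4975 in → use 1/2 in.

w = 1/2 in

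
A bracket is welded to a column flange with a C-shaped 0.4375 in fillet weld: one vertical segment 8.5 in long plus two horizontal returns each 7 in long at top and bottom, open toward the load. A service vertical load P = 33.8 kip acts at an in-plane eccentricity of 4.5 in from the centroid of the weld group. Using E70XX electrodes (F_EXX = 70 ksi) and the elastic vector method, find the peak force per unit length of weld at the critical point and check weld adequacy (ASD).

f_max ≈ 3.56 kip/in; adequate

Total weld length L_w = 22.5 in. Treat welds as unit-width lines.
Centroid: x̄ = 2×7×3.5 / 22.5 = 2.178 in from the vertical weld.
Polar moment about centroid: J = I_x + I_y = [8.5³/12 + 2×7×4.25²] + [8.5×2.178² + 2(7³/12 + 7×1.322²)] = 426 in³.
Direct shear f_v = P/L_w = 33.8 / 22.5 = 1.502 kip/in (vertical).
Torsion M = P·e = 33.8 × 4.5 = 152.1 kip·in.
Critical point at (x, y) = (4.822, 4.25) from centroid. f_tx = M·y/J = 1.517 kip/in; f_ty = M·x/J = 1.722 kip/in.
Resultant f_max = √[f_tx² + (f_v + f_ty)²] = √[1.517² + (1.502 + 1.722)²] = 3.563 kip/in.
Capacity per unit length: r_n/Ω = (1/2.0) × 0.6 × 70 × (0.707 × 0.4375) = 6.496 kip/in.
3.563 ≤ 6.496 → adequate.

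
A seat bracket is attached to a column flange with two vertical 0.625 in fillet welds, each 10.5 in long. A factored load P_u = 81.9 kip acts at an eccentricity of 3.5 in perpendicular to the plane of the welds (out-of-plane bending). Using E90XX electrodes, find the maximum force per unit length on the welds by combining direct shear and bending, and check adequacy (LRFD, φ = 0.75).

f_max ≈ 8.72 kip/in; adequate

E90XX → F_EXX = 90 ksi.
L_w = 2 × 10.5 = 21 in; section modulus (unit throat) S = 2 × L²/6 = 36.75 in².
Direct shear f_v = P/L_w = 81.9/21 = 3.9 kip/in.
Moment M = P × e = 81.9 × 3.5 = 286.65 kip·in; bending f_b = M/S = 7.8 kip/in.
f_max = √(f_v² + f_b²) = √(3.9² + 7.8²) = 8.721 kip/in.
φr_n = 0.75 × 0.6 × 90 × (0.707 × 0.625) = 17.9 kip/in → adequate.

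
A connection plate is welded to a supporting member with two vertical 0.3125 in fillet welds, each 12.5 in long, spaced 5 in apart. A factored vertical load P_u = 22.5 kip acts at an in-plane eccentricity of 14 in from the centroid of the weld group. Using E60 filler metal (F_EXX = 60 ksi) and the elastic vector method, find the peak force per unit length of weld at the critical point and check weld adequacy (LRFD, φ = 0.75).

f_max ≈ 4.81 kip/in; adequate

Total weld length L_w = 25 in. Treat welds as unit-width lines.
Polar moment about centroid: J = 2[d³/12 + d(b/2)²] = 2[12.5³/12 + 12.5×2.5²] = 481.8 in³.
Direct shear f_v = P/L_w = 22.5 / 25 = 0.9 kip/in (vertical).
Torsion M = P·e = 22.5 × 14 = 315 kip·in.
Critical point at (x, y) = (2.5, 6.25) from centroid. f_tx = M·y/J = 4.086 kip/in; f_ty = M·x/J = 1.635 kip/in.
Resultant f_max = √[f_tx² + (f_v + f_ty)²] = √[4.086² + (0.9 + 1.635)²] = 4.809 kip/in.
Capacity per unit length: φr_n = 0.75 × 0.6 × 60 × (0.707 × 0.3125) = 5.965 kip/in.
4.809 ≤ 5.965 → adequate.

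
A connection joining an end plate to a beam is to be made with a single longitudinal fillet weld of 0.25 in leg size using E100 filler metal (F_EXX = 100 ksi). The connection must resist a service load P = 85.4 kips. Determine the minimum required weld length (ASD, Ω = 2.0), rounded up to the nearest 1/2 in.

L = 16.5 in

Throat t_e = 0.707 × 0.25 = 0.1767 in.
r_n/Ω = (0.6 × 100 × 0.1767) / 2.0 = 5.302 kip/in.
L_req = P / (r_n/Ω) = 85.4 / 5.302 = 16.11 in total.
Round up → use L = 16.5 in.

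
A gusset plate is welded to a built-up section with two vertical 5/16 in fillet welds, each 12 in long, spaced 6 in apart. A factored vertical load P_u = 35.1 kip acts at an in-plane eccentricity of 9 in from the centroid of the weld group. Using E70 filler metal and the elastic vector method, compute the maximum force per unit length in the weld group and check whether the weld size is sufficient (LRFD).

f_max ≈ 5.03 kip/in; adequate

E70XX → F_EXX = 70 ksi.
Total weld length L_w = 24 in. Treat welds as unit-width lines.
Polar moment about centroid: J = 2[d³/12 + d(b/2)²] = 2[12³/12 + 12×3²] = 504 in³.
Direct shear f_v = P/L_w = 35.1 / 24 = 1.463 kip/in (vertical).
Torsion M = P·e = 35.1 × 9 = 315.9 kip·in.
Critical point at (x, y) = (3, 6) from centroid. f_tx = M·y/J = 3.761 kip/in; f_ty = M·x/J = 1.88 kip/in.
Resultant f_max = √[f_tx² + (f_v + f_ty)²] = √[3.761² + (1.463 + 1.88)²] = 5.032 kip/in.
Capacity per unit length: φr_n = 0.75 × 0.6 × 70 × (0.707 × 0.3125) = 6.96 kip/in.
5.032 ≤ 6.96 → adequate.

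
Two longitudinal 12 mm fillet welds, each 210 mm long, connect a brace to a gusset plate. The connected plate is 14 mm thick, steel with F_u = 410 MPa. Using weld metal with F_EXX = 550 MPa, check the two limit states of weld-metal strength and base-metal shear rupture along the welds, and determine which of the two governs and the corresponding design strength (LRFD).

φR_n ≈ 882 kN (weld metal governs)

t_e = 0.707 × 12 = 8.484 mm; L = 420 mm.
Weld metal: φR_n = 0.75 × 0.6 × 550 × 8.484 × 420 × 10⁻³ = 881.9 kN.
Base metal (shear rupture): φR_n = 0.75 × 0.6 × 410 × 14 × 420 × 10⁻³ = 1085 kN.
Governing: weld metal.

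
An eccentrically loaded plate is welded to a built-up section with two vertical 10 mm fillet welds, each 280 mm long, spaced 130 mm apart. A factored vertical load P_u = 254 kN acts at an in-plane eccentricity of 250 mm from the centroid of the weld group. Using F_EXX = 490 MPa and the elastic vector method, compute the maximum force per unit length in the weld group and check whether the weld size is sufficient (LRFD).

f_max ≈ 1860 N/mm; NOT adequate

Total weld length L_w = 560 mm. Treat welds as unit-width lines.
Polar moment about centroid: J = 2[d³/12 + d(b/2)²] = 2[280³/12 + 280×65²] = 6025000 mm³.
Direct shear f_v = P/L_w = 254×10³ / 560 = 453.6 N/mm (vertical).
Torsion M = P·e = 254×10³ × 250 = 63500000 N·mm.
Critical point at (x, y) = (65, 140) from centroid. f_tx = M·y/J = 1476 N/mm; f_ty = M·x/J = 685.1 N/mm.
Resultant f_max = √[f_tx² + (f_v + f_ty)²] = √[1476² + (453.6 + 685.1)²] = 1864 N/mm.
Capacity per unit length: φr_n = 0.75 × 0.6 × 490 × (0.707 × 10) = 1559 N/mm.
1864 > 1559 → NOT adequate.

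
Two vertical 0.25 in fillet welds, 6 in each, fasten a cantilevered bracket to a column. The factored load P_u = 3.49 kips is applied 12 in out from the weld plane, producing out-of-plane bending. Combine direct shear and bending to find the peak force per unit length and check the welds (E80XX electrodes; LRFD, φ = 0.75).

f_max ≈ 3.5 kip/in; adequate

E80XX → F_EXX = 80 ksi.
L_w = 2 × 6 = 12 in; section modulus (unit throat) S = 2 × L²/6 = 12 in².
Direct shear f_v = P/L_w = 3.49/12 = 0.2908 kip/in.
Moment M = P × e = 3.49 × 12 = 41.88 kip·in; bending f_b = M/S = 3.49 kip/in.
f_max = √(f_v² + f_b²) = √(0.2908² + 3.49²) = 3.502 kip/in.
φr_n = 0.75 × 0.6 × 80 × (0.707 × 0.25) = 6.363 kip/in → adequate.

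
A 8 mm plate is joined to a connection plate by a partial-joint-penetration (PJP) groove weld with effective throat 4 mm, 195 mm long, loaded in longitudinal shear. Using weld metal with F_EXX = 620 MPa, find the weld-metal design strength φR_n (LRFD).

φR_n ≈ 218 kN

Effective throat (given) t_e = 4 mm.
A_we = 4 × 195 = 780 mm².
F_nw = 0.6 F_EXX = 372 MPa.
φR_n = 0.75 × 372 × 780 × 10⁻³ = 217.6 kN.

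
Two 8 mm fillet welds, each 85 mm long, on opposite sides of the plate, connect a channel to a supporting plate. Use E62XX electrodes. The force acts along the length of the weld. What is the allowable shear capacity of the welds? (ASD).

R_n/Ω ≈ 179 kN

E62XX → F_EXX = 620 MPa.
Effective throat t_e = 0.707 × 8 = 5.656 mm.
Total length L = 170 mm; A_we = 5.656 × 170 = 961.5 mm².
F_nw = 0.6 F_EXX = 0.6 × 620 = 372 MPa.
R_n = 372 × 961.5 × 10⁻³ = 357.7 kN; R_n/Ω = 357.7/2.0 = 178.8 kN.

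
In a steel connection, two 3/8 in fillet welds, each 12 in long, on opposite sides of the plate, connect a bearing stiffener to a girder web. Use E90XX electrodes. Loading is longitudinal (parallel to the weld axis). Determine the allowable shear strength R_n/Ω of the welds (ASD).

R_n/Ω ≈ 172 kips

E90XX → F_EXX = 90 ksi.
Effective throat t_e = 0.707 × 0.375 = 0.2651 in.
Total length L = 24 in; A_we = 0.2651 × 24 = 6.363 in².
F_nw = 0.6 F_EXX = 0.6 × 90 = 54 ksi.
R_n = 54 × 6.363 = 343.6 kips; R_n/Ω = 343.6/2.0 = 171.8 kips.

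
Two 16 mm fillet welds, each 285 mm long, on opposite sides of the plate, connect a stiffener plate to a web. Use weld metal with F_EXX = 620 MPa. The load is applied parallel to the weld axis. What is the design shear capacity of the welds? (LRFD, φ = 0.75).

Effective throat t_e = 0.707 × 16 = 11.31 mm.
Total length L = 570 mm; A_we = 11.31 × 570 = 6448 mm².
F_nw = 0.6 F_EXX = 0.6 × 620 = 372 MPa.
φR_n = 0.75 × 372 × 6448 × 10⁻³ = 1799 kN.

φR_n ≈ 1800 kN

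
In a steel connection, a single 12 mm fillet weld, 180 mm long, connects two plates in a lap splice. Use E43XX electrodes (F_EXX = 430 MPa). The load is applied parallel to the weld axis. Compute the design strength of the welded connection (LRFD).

Effective throat t_e = 0.707 × 12 = 8.484 mm.
Total length L = 180 mm; A_we = 8.484 × 180 = 1527 mm².
F_nw = 0.6 F_EXX = 0.6 × 430 = 258 MPa.
φR_n = 0.75 × 258 × 1527 × 10⁻³ = 295.5 kN.

φR_n ≈ 295 kN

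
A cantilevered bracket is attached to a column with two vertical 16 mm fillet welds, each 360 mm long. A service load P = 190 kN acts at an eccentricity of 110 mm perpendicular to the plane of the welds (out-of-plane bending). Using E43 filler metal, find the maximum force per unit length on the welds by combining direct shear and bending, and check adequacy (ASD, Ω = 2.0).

f_max ≈ 551 N/mm; adequate

E43XX → F_EXX = 430 MPa.
L_w = 2 × 360 = 720 mm; section modulus (unit throat) S = 2 × L²/6 = 43200 mm².
Direct shear f_v = P/L_w = 190×10³/720 = 263.9 N/mm.
Moment M = P × e = 190×10³ × 110 = 20900000 N·mm; bending f_b = M/S = 483.8 N/mm.
f_max = √(f_v² + f_b²) = √(263.9² + 483.8²) = 551.1 N/mm.
r_n/Ω = (1/2.0) × 0.6 × 430 × (0.707 × 16) = 1459 N/mm → adequate.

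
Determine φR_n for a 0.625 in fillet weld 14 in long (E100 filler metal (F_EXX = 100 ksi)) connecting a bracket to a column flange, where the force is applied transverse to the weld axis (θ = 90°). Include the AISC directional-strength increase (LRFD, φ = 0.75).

φR_n ≈ 418 kip

t_e = 0.707 × 0.625 = 0.4419 in; A_we = 0.4419 × 14 = 6.186 in².
Directional factor: 1.0 + 0.5 sin^1.5(90°) = 1.5.
F_nw = 0.6 × 100 × 1.5 = 90 ksi.
φR_n = 0.75 × 90 × 6.186 = 417.6 kip.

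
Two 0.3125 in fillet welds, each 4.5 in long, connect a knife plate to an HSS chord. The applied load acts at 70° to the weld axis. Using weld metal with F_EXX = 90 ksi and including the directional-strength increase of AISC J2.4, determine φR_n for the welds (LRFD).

t_e = 0.707 × 0.3125 = 0.2209 in; A_we = 0.2209 × 9 = 1.988 in².
Directional factor: 1.0 + 0.5 sin^1.5(70°) = 1.455.
F_nw = 0.6 × 90 × 1.455 = 78.59 ksi.
φR_n = 0.75 × 78.59 × 1.988 = 117.2 kip.

φR_n ≈ 117 kip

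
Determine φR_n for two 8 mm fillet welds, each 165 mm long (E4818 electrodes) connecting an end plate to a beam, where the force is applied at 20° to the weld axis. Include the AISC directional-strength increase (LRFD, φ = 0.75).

φR_n ≈ 443 kN

E48XX → F_EXX = 480 MPa.
t_e = 0.707 × 8 = 5.656 mm; A_we = 5.656 × 330 = 1866 mm².
Directional factor: 1.0 + 0.5 sin^1.5(20°) = 1.1.
F_nw = 0.6 × 480 × 1.1 = 316.8 MPa.
φR_n = 0.75 × 316.8 × 1866 × 10⁻³ = 443.5 kN.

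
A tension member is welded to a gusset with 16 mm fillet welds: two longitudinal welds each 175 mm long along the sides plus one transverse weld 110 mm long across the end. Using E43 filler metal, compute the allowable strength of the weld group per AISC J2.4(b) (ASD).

E43XX → F_EXX = 430 MPa.
t_e = 0.707 × 16 = 11.31 mm.
R_nwl = 0.6 × 430 × 11.31 × 350 × 10⁻³ = 1021 kN (longitudinal, 2 welds).
R_nwt = 0.6 × 430 × 11.31 × 110 × 10⁻³ = 321 kN (transverse, base value).
(i) R_nwl + R_nwt = 1343 kN; (ii) 0.85 R_nwl + 1.5 R_nwt = 1350 kN.
R_n = max = 1350 kN [governs: (ii)]; R_n/Ω = 674.9 kN.

R_n/Ω ≈ 675 kN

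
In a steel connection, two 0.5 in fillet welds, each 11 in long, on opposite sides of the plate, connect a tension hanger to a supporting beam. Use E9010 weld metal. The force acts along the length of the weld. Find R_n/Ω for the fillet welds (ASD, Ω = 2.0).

E90XX → F_EXX = 90 ksi.
Effective throat t_e = 0.707 × 0.5 = 0.3535 in.
Total length L = 22 in; A_we = 0.3535 × 22 = 7.777 in².
F_nw = 0.6 F_EXX = 0.6 × 90 = 54 ksi.
R_n = 54 × 7.777 = 420 kips; R_n/Ω = 420/2.0 = 210 kips.

R_n/Ω ≈ 210 kips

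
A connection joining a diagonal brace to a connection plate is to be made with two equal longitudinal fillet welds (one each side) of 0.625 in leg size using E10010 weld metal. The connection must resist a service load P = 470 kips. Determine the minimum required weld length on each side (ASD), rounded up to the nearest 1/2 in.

E100XX → F_EXX = 100 ksi.
Throat t_e = 0.707 × 0.625 = 0.4419 in.
r_n/Ω = (0.6 × 100 × 0.4419) / 2.0 = 13.26 kip/in.
L_req = P / (r_n/Ω) = 470 / 13.26 = 35.45 in total.
Per side: 35.45 / 2 = 17.73 in.
Round up → use L = 18 in on each side.

L = 18 in on each side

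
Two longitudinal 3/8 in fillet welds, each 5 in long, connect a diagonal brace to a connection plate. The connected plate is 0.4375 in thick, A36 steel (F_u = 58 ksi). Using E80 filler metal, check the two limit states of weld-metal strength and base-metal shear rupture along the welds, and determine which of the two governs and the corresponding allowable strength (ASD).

R_n/Ω ≈ 63.6 kips (weld metal governs)

E80XX → F_EXX = 80 ksi.
t_e = 0.707 × 0.375 = 0.2651 in; L = 10 in.
Weld metal: R_n/Ω = (1/2.0) × 0.6 × 80 × 0.2651 × 10 = 63.63 kips.
Base metal (shear rupture): R_n/Ω = (1/2.0) × 0.6 × 58 × 0.4375 × 10 = 76.12 kips.
Governing: weld metal.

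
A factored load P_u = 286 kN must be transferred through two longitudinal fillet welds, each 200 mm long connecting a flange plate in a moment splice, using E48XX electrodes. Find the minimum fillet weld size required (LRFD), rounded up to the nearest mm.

E48XX → F_EXX = 480 MPa.
Total weld length L = 400 mm.
Required throat t_e = P_u / (φ × 0.6 F_EXX × L) = 286 / (0.75 × 0.6 × 480 × 400 × 10⁻³) = 3.31 mm.
Required leg w = t_e / 0.707 = 4.682 mm → use 5 mm.

w = 5 mm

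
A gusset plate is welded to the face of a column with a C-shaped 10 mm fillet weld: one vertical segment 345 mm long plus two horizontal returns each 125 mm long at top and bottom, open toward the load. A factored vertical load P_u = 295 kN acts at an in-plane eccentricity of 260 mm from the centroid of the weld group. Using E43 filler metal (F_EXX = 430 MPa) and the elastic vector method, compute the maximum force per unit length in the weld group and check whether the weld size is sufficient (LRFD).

Total weld length L_w = 595 mm. Treat welds as unit-width lines.
Centroid: x̄ = 2×125×62.5 / 595 = 26.26 mm from the vertical weld.
Polar moment about centroid: J = I_x + I_y = [345³/12 + 2×125×172.5²] + [345×26.26² + 2(125³/12 + 125×36.24²)] = 11750000 mm³.
Direct shear f_v = P/L_w = 295×10³ / 595 = 495.8 N/mm (vertical).
Torsion M = P·e = 295×10³ × 260 = 76700000 N·mm.
Critical point at (x, y) = (98.74, 172.5) from centroid. f_tx = M·y/J = 1126 N/mm; f_ty = M·x/J = 644.4 N/mm.
Resultant f_max = √[f_tx² + (f_v + f_ty)²] = √[1126² + (495.8 + 644.4)²] = 1602 N/mm.
Capacity per unit length: φr_n = 0.75 × 0.6 × 430 × (0.707 × 10) = 1368 N/mm.
1602 > 1368 → NOT adequate.

f_max ≈ 1600 N/mm; NOT adequate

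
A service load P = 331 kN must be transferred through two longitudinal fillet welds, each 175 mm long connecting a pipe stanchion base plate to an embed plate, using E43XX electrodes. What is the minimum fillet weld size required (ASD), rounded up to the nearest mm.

E43XX → F_EXX = 430 MPa.
Total weld length L = 350 mm.
Required throat t_e = P × Ω / (0.6 F_EXX × L) = 331 × 2.0 / (0.6 × 430 × 350 × 10⁻³) = 7.331 mm.
Required leg w = t_e / 0.707 = 10.37 mm → use 11 mm.

w = 11 mm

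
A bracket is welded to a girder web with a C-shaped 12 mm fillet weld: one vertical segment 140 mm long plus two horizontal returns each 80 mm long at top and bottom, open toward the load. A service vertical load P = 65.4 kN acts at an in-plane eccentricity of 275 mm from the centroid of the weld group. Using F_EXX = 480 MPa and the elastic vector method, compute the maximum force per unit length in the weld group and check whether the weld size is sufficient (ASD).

f_max ≈ 1500 N/mm; NOT adequate

Total weld length L_w = 300 mm. Treat welds as unit-width lines.
Centroid: x̄ = 2×80×40 / 300 = 21.33 mm from the vertical weld.
Polar moment about centroid: J = I_x + I_y = [140³/12 + 2×80×70²] + [140×21.33² + 2(80³/12 + 80×18.67²)] = 1217000 mm³.
Direct shear f_v = P/L_w = 65.4×10³ / 300 = 218 N/mm (vertical).
Torsion M = P·e = 65.4×10³ × 275 = 17985000 N·mm.
Critical point at (x, y) = (58.67, 70) from centroid. f_tx = M·y/J = 1034 N/mm; f_ty = M·x/J = 866.7 N/mm.
Resultant f_max = √[f_tx² + (f_v + f_ty)²] = √[1034² + (218 + 866.7)²] = 1499 N/mm.
Capacity per unit length: r_n/Ω = (1/2.0) × 0.6 × 480 × (0.707 × 12) = 1222 N/mm.
1499 > 1222 → NOT adequate.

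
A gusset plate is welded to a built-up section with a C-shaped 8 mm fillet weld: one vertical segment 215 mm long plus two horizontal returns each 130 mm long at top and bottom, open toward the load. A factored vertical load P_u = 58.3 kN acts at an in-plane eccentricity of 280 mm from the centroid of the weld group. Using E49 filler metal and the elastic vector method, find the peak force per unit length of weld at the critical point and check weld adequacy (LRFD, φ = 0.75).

E49XX → F_EXX = 490 MPa.
Total weld length L_w = 475 mm. Treat welds as unit-width lines.
Centroid: x̄ = 2×130×65 / 475 = 35.58 mm from the vertical weld.
Polar moment about centroid: J = I_x + I_y = [215³/12 + 2×130×107.5²] + [215×35.58² + 2(130³/12 + 130×29.42²)] = 4696000 mm³.
Direct shear f_v = P/L_w = 58.3×10³ / 475 = 122.7 N/mm (vertical).
Torsion M = P·e = 58.3×10³ × 280 = 16324000 N·mm.
Critical point at (x, y) = (94.42, 107.5) from centroid. f_tx = M·y/J = 373.7 N/mm; f_ty = M·x/J = 328.2 N/mm.
Resultant f_max = √[f_tx² + (f_v + f_ty)²] = √[373.7² + (122.7 + 328.2)²] = 585.6 N/mm.
Capacity per unit length: φr_n = 0.75 × 0.6 × 490 × (0.707 × 8) = 1247 N/mm.
585.6 ≤ 1247 → adequate.

f_max ≈ 586 N/mm; adequate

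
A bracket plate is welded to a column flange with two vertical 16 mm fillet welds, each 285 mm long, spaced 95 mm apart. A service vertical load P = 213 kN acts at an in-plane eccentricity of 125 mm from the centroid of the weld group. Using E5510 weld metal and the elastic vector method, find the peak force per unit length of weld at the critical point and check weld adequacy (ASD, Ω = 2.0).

f_max ≈ 963 N/mm; adequate

E55XX → F_EXX = 550 MPa.
Total weld length L_w = 570 mm. Treat welds as unit-width lines.
Polar moment about centroid: J = 2[d³/12 + d(b/2)²] = 2[285³/12 + 285×47.5²] = 5144000 mm³.
Direct shear f_v = P/L_w = 213×10³ / 570 = 373.7 N/mm (vertical).
Torsion M = P·e = 213×10³ × 125 = 26625000 N·mm.
Critical point at (x, y) = (47.5, 142.5) from centroid. f_tx = M·y/J = 737.5 N/mm; f_ty = M·x/J = 245.8 N/mm.
Resultant f_max = √[f_tx² + (f_v + f_ty)²] = √[737.5² + (373.7 + 245.8)²] = 963.2 N/mm.
Capacity per unit length: r_n/Ω = (1/2.0) × 0.6 × 550 × (0.707 × 16) = 1866 N/mm.
963.2 ≤ 1866 → adequate.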